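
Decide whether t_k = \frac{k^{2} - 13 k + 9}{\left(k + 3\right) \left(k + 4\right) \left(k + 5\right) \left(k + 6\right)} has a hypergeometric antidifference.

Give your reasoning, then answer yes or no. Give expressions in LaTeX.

Yes. s_k = \frac{k \left(k^{2} - 48 k + 227\right)}{60 \left(k + 3\right) \left(k + 4\right) \left(k + 5\right)}.

Ratio r(k) = -(k + 3)*(13*k - (k + 1)**2 + 4)/((k + 7)*(k**2 - 13*k + 9)).
So A=k + 3 and B=k + 7, with C=k**2 - 13*k + 9.
Need (k + 3)·f(k+1) − (k + 6)·f(k) = k**2 - 13*k + 9.
Degrees (1,1,2) ⇒ d ≤ 3.
Coefficient equations give f(k) = k*(k**2 - 48*k + 227)/60.
R(k) = B(k−1)·f(k)/C(k) = k*(k + 6)*(k**2 - 48*k + 227)/(60*(k**2 - 13*k + 9)); s_k = R·t_k = k*(k**2 - 48*k + 227)/(60*(k + 3)*(k + 4)*(k + 5)).
Verify: (k**2 - 13*k + 9)/(k**4 + 18*k**3 + 119*k**2 + 342*k + 360) matches t_k.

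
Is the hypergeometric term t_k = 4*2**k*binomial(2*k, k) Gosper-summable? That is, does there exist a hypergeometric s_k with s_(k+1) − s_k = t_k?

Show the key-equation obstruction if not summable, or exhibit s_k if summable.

No; the degree bound rules out any f.

Step 1: r(k) = 4*(2*k + 1)/(k + 1).
Factor: A=8*k + 4; B=k + 1; C=1.
f must satisfy (8*k + 4)·f(k+1) − (k)·f(k) = 1.
deg f ≤ -1 (via 1,1,0).
deg f ≤ -1 is impossible — no certificate.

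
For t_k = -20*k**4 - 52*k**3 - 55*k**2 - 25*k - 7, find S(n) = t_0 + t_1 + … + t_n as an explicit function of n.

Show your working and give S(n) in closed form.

The ratio is (20*k**4 + 132*k**3 + 331*k**2 + 371*k + 159)/(20*k**4 + 52*k**3 + 55*k**2 + 25*k + 7).
A = 1, B = 1, C = k**4 + 13*k**3/5 + 11*k**2/4 + 5*k/4 + 7/20.
Set up (1)·f(k+1) − (1)·f(k) − (k**4 + 13*k**3/5 + 11*k**2/4 + 5*k/4 + 7/20) = 0.
From deg A=0, deg B=0, deg C=4: d=5.
A polynomial solution: f(k) = k*(4*k**4 + 3*k**3 - k**2 - 2*k + 3)/20.
So s_k = (B(k−1)f/C)·t_k = (k*(4*k**4 + 3*k**3 - k**2 - 2*k + 3)/(20*k**4 + 52*k**3 + 55*k**2 + 25*k + 7))·t_k = k*(-4*k**4 - 3*k**3 + k**2 + 2*k - 3).
Δs = -20*k**4 - 52*k**3 - 55*k**2 - 25*k - 7, as required.
Σ_(k=0)^n t_k = s_(n+1) − s_(0) = (-4*n**5 - 23*n**4 - 51*n**3 - 53*n**2 - 28*n - 7) − (0), i.e. -4*n**5 - 23*n**4 - 51*n**3 - 53*n**2 - 28*n - 7.

S(n) = -4*n**5 - 23*n**4 - 51*n**3 - 53*n**2 - 28*n - 7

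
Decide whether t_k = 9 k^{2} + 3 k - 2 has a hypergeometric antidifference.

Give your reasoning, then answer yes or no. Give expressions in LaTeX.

Yes. s_k = k \left(3 k^{2} - 3 k - 2\right).

t_(k+1)/t_k = (3*k + 5)/(3*k - 1).
Gosper form: A/B · C(k+1)/C(k) with A=1, B=1, C=k**2 + k/3 - 2/9.
Need (1)·f(k+1) − (1)·f(k) = k**2 + k/3 - 2/9.
From deg A=0, deg B=0, deg C=2: d=3.
Solve for f: f(k) = k*(3*k**2 - 3*k - 2)/9 (degree 3 ≤ 3).
So s_k = (B(k−1)f/C)·t_k = (k*(3*k**2 - 3*k - 2)/((3*k - 1)*(3*k + 2)))·t_k = k*(3*k**2 - 3*k - 2).
Δs = 9*k**2 + 3*k - 2, as required.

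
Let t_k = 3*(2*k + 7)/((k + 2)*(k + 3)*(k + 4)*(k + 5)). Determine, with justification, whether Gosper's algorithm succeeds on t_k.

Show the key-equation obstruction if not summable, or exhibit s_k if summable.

Yes. s_k = 3*k*(k + 6)/(8*(k**2 + 6*k + 8)).

Ratio r(k) = (k + 2)*(2*k + 9)/((k + 6)*(2*k + 7)).
Factor: A=k + 2; B=k + 6; C=k + 7/2.
Set up (k + 2)·f(k+1) − (k + 5)·f(k) − (k + 7/2) = 0.
deg f ≤ 3 (via 1,1,1).
Match coefficients ⇒ f(k) = k*(k + 3)*(k + 6)/16.
Certificate R = B(k−1)f/C = k*(k + 3)*(k + 5)*(k + 6)/(8*(2*k + 7)) gives s_k = 3*k*(k + 6)/(8*(k**2 + 6*k + 8)).
Check: Δs_k = 3*(2*k + 7)/(k**4 + 14*k**3 + 71*k**2 + 154*k + 120). ✓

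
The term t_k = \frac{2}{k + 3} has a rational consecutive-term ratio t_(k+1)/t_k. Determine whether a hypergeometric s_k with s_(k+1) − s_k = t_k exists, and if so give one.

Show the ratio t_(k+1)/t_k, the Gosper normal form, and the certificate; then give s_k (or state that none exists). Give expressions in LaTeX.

none — t_k is not Gosper-summable

Ratio r(k) = (k + 3)/(k + 4).
A = k + 3, B = k + 4, C = 1.
f must satisfy (k + 3)·f(k+1) − (k + 3)·f(k) = 1.
Bound: deg f ≤ 0.
Generic f = c0 gives residual -1; -1 = 0 cannot hold, so t_k is not Gosper-summable.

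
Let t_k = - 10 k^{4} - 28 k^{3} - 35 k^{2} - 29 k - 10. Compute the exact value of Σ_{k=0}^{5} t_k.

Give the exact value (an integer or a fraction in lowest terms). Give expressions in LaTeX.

Σ = -18510

r(k) = (10*k**4 + 68*k**3 + 179*k**2 + 223*k + 112)/(10*k**4 + 28*k**3 + 35*k**2 + 29*k + 10) after simplifying.
A = 1, B = 1, C = k**4 + 14*k**3/5 + 7*k**2/2 + 29*k/10 + 1.
f must satisfy (1)·f(k+1) − (1)·f(k) = k**4 + 14*k**3/5 + 7*k**2/2 + 29*k/10 + 1.
Bound: deg f ≤ 5.
Solve for f: f(k) = k*(2*k**4 + 2*k**3 + k**2 + 4*k + 1)/10 (degree 5 ≤ 5).
So s_k = (B(k−1)f/C)·t_k = (k*(2*k**4 + 2*k**3 + k**2 + 4*k + 1)/(10*k**4 + 28*k**3 + 35*k**2 + 29*k + 10))·t_k = k*(-2*k**4 - 2*k**3 - k**2 - 4*k - 1).
Check: Δs_k = -10*k**4 - 28*k**3 - 35*k**2 - 29*k - 10. ✓
Evaluate s at k=6 and k=0: -18510 and 0; difference -18510.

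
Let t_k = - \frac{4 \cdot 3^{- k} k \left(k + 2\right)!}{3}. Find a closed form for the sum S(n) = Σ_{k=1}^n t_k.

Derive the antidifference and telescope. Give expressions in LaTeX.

S(n) = 8 - \frac{4 \cdot 3^{- n} \left(n + 3\right)!}{3}

Compute t_(k+1)/t_k: get (k + 1)*(k + 3)/(3*k).
Factor: A=k/3 + 1; B=1; C=k.
Key eq: (k/3 + 1)·f(k+1) = (1)·f(k) + (k).
deg f ≤ 0 (via 1,0,1).
Coefficient equations give f(k) = 3.
Certificate R = B(k−1)f/C = 3/k gives s_k = -4*factorial(k + 2)/3**k.
Δs = -4*k*factorial(k + 2)/(3*3**k), as required.
Evaluate: s_(n+1) = -4*3**(-n - 1)*factorial(n + 3); subtract s_(1) = -8 ⇒ S(n) = 8 - 4*factorial(n + 3)/(3*3**n).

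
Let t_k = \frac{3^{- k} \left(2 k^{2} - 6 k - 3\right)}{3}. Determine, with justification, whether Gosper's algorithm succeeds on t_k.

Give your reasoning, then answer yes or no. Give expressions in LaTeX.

Ratio r(k) = (2*k**2 - 2*k - 7)/(3*(2*k**2 - 6*k - 3)).
So A=1/3 and B=1, with C=k**2 - 3*k - 3/2.
f must satisfy (1/3)·f(k+1) − (1)·f(k) = k**2 - 3*k - 3/2.
Degrees (0,0,2) ⇒ d ≤ 2.
Solving with deg f ≤ 2: f(k) = -3*(k**2 - 2*k - 2)/2.
Get s_k = R·t_k = (-k**2 + 2*k + 2)/3**k with R(k) = B(k−1)f(k)/C(k) = -3*(k**2 - 2*k - 2)/(2*k**2 - 6*k - 3).
Δs = (2*k**2 - 6*k - 3)/(3*3**k), as required.

Yes. s_k = 3^{- k} \left(- k^{2} + 2 k + 2\right).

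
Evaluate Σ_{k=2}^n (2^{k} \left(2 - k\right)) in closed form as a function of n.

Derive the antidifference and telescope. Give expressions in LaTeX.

S(n) = - 2 \cdot 2^{n} n + 6 \cdot 2^{n} - 8

Ratio r(k) = 2*(k - 1)/(k - 2).
Normal form (A,B,C) = (2, 1, k - 2).
Key eq: (2)·f(k+1) = (1)·f(k) + (k - 2).
Bound: deg f ≤ 1.
Solve for f: f(k) = k - 4 (degree 1 ≤ 1).
Certificate R = B(k−1)f/C = (k - 4)/(k - 2) gives s_k = 2**k*(4 - k).
Δs = 2**k*(2 - k), as required.
Telescope: S(n) = s_(n+1) − s_(2) = 2**(n + 1)*(3 - n) − (8) = -2*2**n*n + 6*2**n - 8.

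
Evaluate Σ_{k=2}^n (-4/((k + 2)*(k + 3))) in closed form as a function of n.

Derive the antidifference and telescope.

The ratio is (k + 2)/(k + 4).
A = k + 2, B = k + 4, C = 1.
Key eq: (k + 2)·f(k+1) = (k + 3)·f(k) + (1).
Bound: deg f ≤ 1.
A polynomial solution: f(k) = k/2.
So s_k = (B(k−1)f/C)·t_k = (k*(k + 3)/2)·t_k = -2*k/(k + 2).
s_(k+1) − s_k = -4/(k**2 + 5*k + 6) = t_k.
Telescope: S(n) = s_(n+1) − s_(2) = 2*(-n - 1)/(n + 3) − (-1) = (1 - n)/(n + 3).

S(n) = (1 - n)/(n + 3)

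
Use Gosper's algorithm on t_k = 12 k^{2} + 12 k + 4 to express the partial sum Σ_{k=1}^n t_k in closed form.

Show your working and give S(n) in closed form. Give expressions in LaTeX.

Step 1: r(k) = (3*k**2 + 9*k + 7)/(3*k**2 + 3*k + 1).
Normal form (A,B,C) = (1, 1, k**2 + k + 1/3).
Key eq: (1)·f(k+1) = (1)·f(k) + (k**2 + k + 1/3).
deg f ≤ 3 (via 0,0,2).
Coefficient equations give f(k) = k**3/3.
R(k) = B(k−1)·f(k)/C(k) = k**3/(3*k**2 + 3*k + 1); s_k = R·t_k = 4*k**3.
s_(k+1) − s_k = -4*k**3 + 4*(k + 1)**3 = t_k.
Telescope: S(n) = s_(n+1) − s_(1) = 4*n**3 + 12*n**2 + 12*n + 4 − (4) = 4*n*(n**2 + 3*n + 3).

S(n) = 4 n \left(n^{2} + 3 n + 3\right)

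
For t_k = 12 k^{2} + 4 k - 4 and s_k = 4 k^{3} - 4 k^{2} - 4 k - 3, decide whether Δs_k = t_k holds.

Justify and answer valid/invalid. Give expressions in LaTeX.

s_(k+1) = 4*k**3 + 8*k**2 - 7
s_(k+1) − s_k = 12*k**2 + 4*k - 4
(s_(k+1) − s_k) − t_k = 0

valid (s_(k+1) − s_k reduces to t_k)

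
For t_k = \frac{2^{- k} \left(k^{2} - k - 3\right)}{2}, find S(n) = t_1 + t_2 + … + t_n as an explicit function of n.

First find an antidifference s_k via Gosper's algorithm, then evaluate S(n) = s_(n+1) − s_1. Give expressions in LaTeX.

S(n) = 2^{- n - 1} \left(2^{n} - n^{2} - 3 n - 1\right)

t_(k+1)/t_k = (k**2 + k - 3)/(2*(k**2 - k - 3)).
A = 1/2, B = 1, C = k**2 - k - 3.
f must satisfy (1/2)·f(k+1) − (1)·f(k) = k**2 - k - 3.
From deg A=0, deg B=0, deg C=2: d=2.
Match coefficients ⇒ f(k) = -2*(k**2 + k - 1).
R(k) = B(k−1)·f(k)/C(k) = -2*(k**2 + k - 1)/(k**2 - k - 3); s_k = R·t_k = (-k**2 - k + 1)/2**k.
s_(k+1) − s_k = (k**2 - k - 3)/(2*2**k) = t_k.
Evaluate: s_(n+1) = 2**(-n - 1)*(-n**2 - 3*n - 1); subtract s_(1) = -1/2 ⇒ S(n) = 2**(-n - 1)*(2**n - n**2 - 3*n - 1).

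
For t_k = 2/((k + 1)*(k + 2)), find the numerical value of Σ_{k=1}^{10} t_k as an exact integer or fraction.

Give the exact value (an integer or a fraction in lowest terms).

Ratio r(k) = (k + 1)/(k + 3).
Normal form (A,B,C) = (k + 1, k + 3, 1).
Key eq: (k + 1)·f(k+1) = (k + 2)·f(k) + (1).
deg f ≤ 1 (via 1,1,0).
A polynomial solution: f(k) = k.
Get s_k = R·t_k = 2*k/(k + 1) with R(k) = B(k−1)f(k)/C(k) = k*(k + 2).
Check: Δs_k = 2/(k**2 + 3*k + 2). ✓
Σ_(k=1)^(10) t_k = s_(11) − s_(1) = 11/6 − (1) = 5/6.

Σ = 5/6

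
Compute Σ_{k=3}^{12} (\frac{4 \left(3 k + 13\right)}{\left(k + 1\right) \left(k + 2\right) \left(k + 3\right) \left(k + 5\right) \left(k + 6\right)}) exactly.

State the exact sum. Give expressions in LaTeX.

Σ = 181/7560

The ratio is (k + 1)*(k + 5)*(3*k + 16)/((k + 4)*(k + 7)*(3*k + 13)).
So A=k + 1 and B=k + 7, with C=k**2 + 25*k/3 + 52/3.
Set up (k + 1)·f(k+1) − (k + 6)·f(k) − (k**2 + 25*k/3 + 52/3) = 0.
deg f ≤ 5 (via 1,1,2).
Solve for f: f(k) = k*(k + 3)*(k + 4)*(k**2 + 8*k + 17)/30 (degree 5 ≤ 5).
R(k) = B(k−1)·f(k)/C(k) = k*(k + 3)*(k + 6)*(k**2 + 8*k + 17)/(10*(3*k + 13)); s_k = R·t_k = 2*k*(k**2 + 8*k + 17)/(5*(k**3 + 8*k**2 + 17*k + 10)).
Verify: 4*(3*k + 13)/(k**5 + 17*k**4 + 107*k**3 + 307*k**2 + 396*k + 180) matches t_k.
Sum = s_(13) − s_(3); s_(13) = 377/945, s_(3) = 3/8 ⇒ 181/7560.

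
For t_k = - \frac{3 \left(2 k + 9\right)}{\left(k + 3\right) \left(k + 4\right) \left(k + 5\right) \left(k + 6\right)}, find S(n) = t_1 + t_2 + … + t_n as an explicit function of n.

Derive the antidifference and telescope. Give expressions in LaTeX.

S(n) = \frac{n \left(- n - 10\right)}{8 \left(n^{2} + 10 n + 24\right)}

Compute t_(k+1)/t_k: get (k + 3)*(2*k + 11)/((k + 7)*(2*k + 9)).
So A=k + 3 and B=k + 7, with C=k + 9/2.
f must satisfy (k + 3)·f(k+1) − (k + 6)·f(k) = k + 9/2.
Degrees (1,1,1) ⇒ d ≤ 3.
Coefficient equations give f(k) = k*(k + 4)*(k + 8)/30.
Then R = B(k−1)f/C = k*(k + 4)*(k + 6)*(k + 8)/(15*(2*k + 9)), so s_k = R(k)·t_k = k*(-k - 8)/(5*(k**2 + 8*k + 15)).
Δs = 3*(-2*k - 9)/(k**4 + 18*k**3 + 119*k**2 + 342*k + 360), as required.
Telescope: S(n) = s_(n+1) − s_(1) = (-n**2 - 10*n - 9)/(5*(n**2 + 10*n + 24)) − (-3/40) = n*(-n - 10)/(8*(n**2 + 10*n + 24)).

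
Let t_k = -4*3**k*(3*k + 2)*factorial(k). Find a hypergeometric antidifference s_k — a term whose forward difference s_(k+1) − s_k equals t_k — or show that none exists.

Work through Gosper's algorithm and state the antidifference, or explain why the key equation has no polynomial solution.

s_k = -4*3**k*factorial(k)

The ratio is 3*(k + 1)*(3*k + 5)/(3*k + 2).
Gosper form: A/B · C(k+1)/C(k) with A=3*k + 3, B=1, C=k + 2/3.
Set up (3*k + 3)·f(k+1) − (1)·f(k) − (k + 2/3) = 0.
Bound: deg f ≤ 0.
Solve for f: f(k) = 1/3 (degree 0 ≤ 0).
Certificate R = B(k−1)f/C = 1/(3*k + 2) gives s_k = -4*3**k*factorial(k).
s_(k+1) − s_k = -4*3**k*(3*k + 2)*factorial(k) = t_k.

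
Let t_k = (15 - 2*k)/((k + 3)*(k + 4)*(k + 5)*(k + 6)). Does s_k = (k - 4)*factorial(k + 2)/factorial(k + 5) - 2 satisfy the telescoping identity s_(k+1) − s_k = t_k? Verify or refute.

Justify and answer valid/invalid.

s_(k+1) = (k - 3)*factorial(k + 3)/factorial(k + 6) - 2
s_(k+1) − s_k = (15 - 2*k)/((k + 3)*(k + 4)*(k + 5)*(k + 6))
(s_(k+1) − s_k) − t_k = 0

valid (s_(k+1) − s_k reduces to t_k)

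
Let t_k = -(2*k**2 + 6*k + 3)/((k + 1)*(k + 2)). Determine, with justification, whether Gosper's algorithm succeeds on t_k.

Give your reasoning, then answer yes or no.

r(k) = (k + 1)*(6*k + 2*(k + 1)**2 + 9)/((k + 3)*(2*k**2 + 6*k + 3)) after simplifying.
Take A(k)=k + 1, B(k)=k + 3, C(k)=k**2 + 3*k + 3/2.
Need (k + 1)·f(k+1) − (k + 2)·f(k) = k**2 + 3*k + 3/2.
deg f ≤ 2 (via 1,1,2).
Coefficient equations give f(k) = k*(2*k + 1)/2.
Then R = B(k−1)f/C = k*(k + 2)*(2*k + 1)/(2*k**2 + 6*k + 3), so s_k = R(k)·t_k = k*(-2*k - 1)/(k + 1).
s_(k+1) − s_k = (-2*k**2 - 6*k - 3)/(k**2 + 3*k + 2) = t_k.

Yes. s_k = k*(-2*k - 1)/(k + 1).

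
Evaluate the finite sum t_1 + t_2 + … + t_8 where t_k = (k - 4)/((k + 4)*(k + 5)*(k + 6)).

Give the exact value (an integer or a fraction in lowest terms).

Σ = -22/1365

The ratio is (k - 3)*(k + 4)/((k - 4)*(k + 7)).
Take A(k)=k + 4, B(k)=k + 7, C(k)=k - 4.
Set up (k + 4)·f(k+1) − (k + 6)·f(k) − (k - 4) = 0.
deg f ≤ 2 (via 1,1,1).
Match coefficients ⇒ f(k) = -k.
Then R = B(k−1)f/C = -k*(k + 6)/(k - 4), so s_k = R(k)·t_k = -k/((k + 4)*(k + 5)).
Δs = (k - 4)/(k**3 + 15*k**2 + 74*k + 120), as required.
Σ_(k=1)^(8) t_k = s_(9) − s_(1) = -9/182 − (-1/30) = -22/1365.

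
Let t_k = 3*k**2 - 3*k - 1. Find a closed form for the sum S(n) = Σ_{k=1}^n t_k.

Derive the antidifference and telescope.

Compute t_(k+1)/t_k: get (3*k**2 + 3*k - 1)/(3*k**2 - 3*k - 1).
Gosper form: A/B · C(k+1)/C(k) with A=1, B=1, C=k**2 - k - 1/3.
Key eq: (1)·f(k+1) = (1)·f(k) + (k**2 - k - 1/3).
d = 3 from the (0,0,2) case.
Match coefficients ⇒ f(k) = k*(k**2 - 3*k + 1)/3.
Certificate R = B(k−1)f/C = k*(k**2 - 3*k + 1)/(3*k**2 - 3*k - 1) gives s_k = k*(k**2 - 3*k + 1).
s_(k+1) − s_k = 3*k**2 - 3*k - 1 = t_k.
Σ_(k=1)^n t_k = s_(n+1) − s_(1) = (n**3 - 2*n - 1) − (-1), i.e. n*(n**2 - 2).

S(n) = n*(n**2 - 2)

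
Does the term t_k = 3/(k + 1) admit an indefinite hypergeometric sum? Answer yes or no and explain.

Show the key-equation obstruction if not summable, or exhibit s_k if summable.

No — the linear system for f has no solution.

Step 1: r(k) = (k + 1)/(k + 2).
Factor: A=k + 1; B=k + 2; C=1.
f must satisfy (k + 1)·f(k+1) − (k + 1)·f(k) = 1.
From deg A=1, deg B=1, deg C=0: d=0.
Put f(k) = c0: A·f(k+1) − B(k−1)·f(k) − C = -1; need -1 = 0 — inconsistent ⇒ no f, not summable.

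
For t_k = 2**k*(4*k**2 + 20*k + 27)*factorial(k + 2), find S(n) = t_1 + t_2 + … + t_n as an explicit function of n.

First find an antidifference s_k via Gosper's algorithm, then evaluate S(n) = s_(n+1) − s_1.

The ratio is 2*(4*k**3 + 40*k**2 + 135*k + 153)/(4*k**2 + 20*k + 27).
A = 2*k + 6, B = 1, C = k**2 + 5*k + 27/4.
Key eq: (2*k + 6)·f(k+1) = (1)·f(k) + (k**2 + 5*k + 27/4).
Degrees (1,0,2) ⇒ d ≤ 1.
A polynomial solution: f(k) = (2*k + 3)/4.
Certificate R = B(k−1)f/C = (2*k + 3)/(4*k**2 + 20*k + 27) gives s_k = 2**k*(2*k + 3)*factorial(k + 2).
s_(k+1) − s_k = 2**k*(4*k**2 + 20*k + 27)*factorial(k + 2) = t_k.
Σ_(k=1)^n t_k = s_(n+1) − s_(1) = (2**(n + 1)*(2*n + 5)*factorial(n + 3)) − (60), i.e. 4*2**n*n*factorial(n + 3) + 10*2**n*factorial(n + 3) - 60.

S(n) = 4*2**n*n*factorial(n + 3) + 10*2**n*factorial(n + 3) - 60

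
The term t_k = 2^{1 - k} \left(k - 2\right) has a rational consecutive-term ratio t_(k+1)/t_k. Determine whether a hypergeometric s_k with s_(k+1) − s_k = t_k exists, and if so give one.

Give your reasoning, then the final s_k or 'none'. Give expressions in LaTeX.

s_k = 2^{2 - k} \left(1 - k\right)

Ratio r(k) = (k - 1)/(2*(k - 2)).
Factor: A=1/2; B=1; C=k - 2.
Solve (1/2)·f(k+1) − (1)·f(k) = k - 2.
deg f ≤ 1 (via 0,0,1).
Solving with deg f ≤ 1: f(k) = -2*(k - 1).
Certificate R = B(k−1)f/C = -2*(k - 1)/(k - 2) gives s_k = 2**(2 - k)*(1 - k).
Check: Δs_k = 2**(1 - k)*(k - 2). ✓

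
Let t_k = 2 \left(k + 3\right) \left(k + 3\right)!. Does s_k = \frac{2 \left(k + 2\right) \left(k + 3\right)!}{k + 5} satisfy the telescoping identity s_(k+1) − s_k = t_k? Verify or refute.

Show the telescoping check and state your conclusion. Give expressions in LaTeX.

Invalid: residual - \frac{6 \left(k^{2} + 8 k + 14\right) \left(k + 3\right)!}{\left(k + 5\right) \left(k + 6\right)} ≠ 0.

s_(k+1) = 2*(k + 3)*factorial(k + 4)/(k + 6)
s_(k+1) − s_k = 2*(k**3 + 11*k**2 + 39*k + 48)*factorial(k + 3)/((k + 5)*(k + 6))
(s_(k+1) − s_k) − t_k = -6*(k**2 + 8*k + 14)*factorial(k + 3)/((k + 5)*(k + 6))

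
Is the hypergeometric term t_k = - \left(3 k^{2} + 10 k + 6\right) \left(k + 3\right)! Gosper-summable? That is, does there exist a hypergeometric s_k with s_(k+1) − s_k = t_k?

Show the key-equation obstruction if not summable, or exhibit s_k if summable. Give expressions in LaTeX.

Yes. s_k = - \left(3 k - 2\right) \left(k + 3\right)!.

The ratio is (k + 4)*(10*k + 3*(k + 1)**2 + 16)/(3*k**2 + 10*k + 6).
Normal form (A,B,C) = (k + 4, 1, k**2 + 10*k/3 + 2).
Solve (k + 4)·f(k+1) − (1)·f(k) = k**2 + 10*k/3 + 2.
Degrees (1,0,2) ⇒ d ≤ 1.
A polynomial solution: f(k) = (3*k - 2)/3.
Then R = B(k−1)f/C = (3*k - 2)/(3*k**2 + 10*k + 6), so s_k = R(k)·t_k = -(3*k - 2)*factorial(k + 3).
Δs = -(3*k**2 + 10*k + 6)*factorial(k + 3), as required.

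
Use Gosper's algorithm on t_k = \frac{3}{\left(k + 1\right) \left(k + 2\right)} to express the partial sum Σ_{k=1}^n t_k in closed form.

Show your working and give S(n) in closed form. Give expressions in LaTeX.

Step 1: r(k) = (k + 1)/(k + 3).
A = k + 1, B = k + 3, C = 1.
f must satisfy (k + 1)·f(k+1) − (k + 2)·f(k) = 1.
deg f ≤ 1 (via 1,1,0).
Solving with deg f ≤ 1: f(k) = k.
Certificate R = B(k−1)f/C = k*(k + 2) gives s_k = 3*k/(k + 1).
s_(k+1) − s_k = 3/(k**2 + 3*k + 2) = t_k.
Telescope: S(n) = s_(n+1) − s_(1) = 3*(n + 1)/(n + 2) − (3/2) = 3*n/(2*(n + 2)).

S(n) = \frac{3 n}{2 \left(n + 2\right)}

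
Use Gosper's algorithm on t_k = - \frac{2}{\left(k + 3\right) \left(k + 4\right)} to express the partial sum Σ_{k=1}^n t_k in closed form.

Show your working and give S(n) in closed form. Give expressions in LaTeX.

S(n) = - \frac{n}{2 n + 8}

Ratio r(k) = (k + 3)/(k + 5).
Factor: A=k + 3; B=k + 5; C=1.
Need (k + 3)·f(k+1) − (k + 4)·f(k) = 1.
Degrees (1,1,0) ⇒ d ≤ 1.
Match coefficients ⇒ f(k) = k/3.
R(k) = B(k−1)·f(k)/C(k) = k*(k + 4)/3; s_k = R·t_k = -2*k/(3*k + 9).
Check: Δs_k = -2/(k**2 + 7*k + 12). ✓
Σ_(k=1)^n t_k = s_(n+1) − s_(1) = (2*(-n - 1)/(3*(n + 4))) − (-1/6), i.e. -n/(2*n + 8).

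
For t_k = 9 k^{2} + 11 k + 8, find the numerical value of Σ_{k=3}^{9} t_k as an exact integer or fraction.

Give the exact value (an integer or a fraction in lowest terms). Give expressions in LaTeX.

Σ = 3038

t_(k+1)/t_k = (9*k**2 + 29*k + 28)/(9*k**2 + 11*k + 8).
So A=1 and B=1, with C=k**2 + 11*k/9 + 8/9.
Set up (1)·f(k+1) − (1)·f(k) − (k**2 + 11*k/9 + 8/9) = 0.
Bound: deg f ≤ 3.
A polynomial solution: f(k) = k*(3*k**2 + k + 4)/9.
Then R = B(k−1)f/C = k*(3*k**2 + k + 4)/(9*k**2 + 11*k + 8), so s_k = R(k)·t_k = k*(3*k**2 + k + 4).
Δs = 9*k**2 + 11*k + 8, as required.
Σ_(k=3)^(9) t_k = s_(10) − s_(3) = 3140 − (102) = 3038.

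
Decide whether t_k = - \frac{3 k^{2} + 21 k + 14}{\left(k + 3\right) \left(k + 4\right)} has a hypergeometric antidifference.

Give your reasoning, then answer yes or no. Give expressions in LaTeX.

Step 1: r(k) = (k + 3)*(21*k + 3*(k + 1)**2 + 35)/((k + 5)*(3*k**2 + 21*k + 14)).
Gosper form: A/B · C(k+1)/C(k) with A=k + 3, B=k + 5, C=k**2 + 7*k + 14/3.
Solve (k + 3)·f(k+1) − (k + 4)·f(k) = k**2 + 7*k + 14/3.
deg f ≤ 2 (via 1,1,2).
A polynomial solution: f(k) = k*(9*k + 5)/9.
So s_k = (B(k−1)f/C)·t_k = (k*(k + 4)*(9*k + 5)/(3*(3*k**2 + 21*k + 14)))·t_k = k*(-9*k - 5)/(3*(k + 3)).
Δs = (-3*k**2 - 21*k - 14)/(k**2 + 7*k + 12), as required.

Yes. s_k = \frac{k \left(- 9 k - 5\right)}{3 \left(k + 3\right)}.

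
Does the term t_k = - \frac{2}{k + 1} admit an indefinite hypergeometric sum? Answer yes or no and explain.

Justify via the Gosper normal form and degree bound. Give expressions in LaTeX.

Ratio r(k) = (k + 1)/(k + 2).
Factor: A=k + 1; B=k + 2; C=1.
Solve (k + 1)·f(k+1) − (k + 1)·f(k) = 1.
d = 0 from the (1,1,0) case.
Write f(k) = c0. Then LHS − RHS = -1, requiring -1 = 0: contradictory. No certificate.

No — key equation has no polynomial f.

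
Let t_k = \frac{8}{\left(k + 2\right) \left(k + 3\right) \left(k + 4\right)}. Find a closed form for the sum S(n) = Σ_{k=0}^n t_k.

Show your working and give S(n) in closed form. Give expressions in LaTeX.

Compute t_(k+1)/t_k: get (k + 2)/(k + 5).
Normal form (A,B,C) = (k + 2, k + 5, 1).
Set up (k + 2)·f(k+1) − (k + 4)·f(k) − (1) = 0.
Degrees (1,1,0) ⇒ d ≤ 2.
A polynomial solution: f(k) = k*(k + 5)/12.
Get s_k = R·t_k = 2*k*(k + 5)/(3*(k + 2)*(k + 3)) with R(k) = B(k−1)f(k)/C(k) = k*(k + 4)*(k + 5)/12.
Δs = 8/(k**3 + 9*k**2 + 26*k + 24), as required.
s_(n+1) = 2*(n**2 + 7*n + 6)/(3*(n**2 + 7*n + 12)) and s_(0) = 0, so S(n) = 2*(n**2 + 7*n + 6)/(3*(n**2 + 7*n + 12)).

S(n) = \frac{2 \left(n^{2} + 7 n + 6\right)}{3 \left(n^{2} + 7 n + 12\right)}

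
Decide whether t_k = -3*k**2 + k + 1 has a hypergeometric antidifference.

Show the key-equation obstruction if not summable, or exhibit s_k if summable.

Step 1: r(k) = (k - 3*(k + 1)**2 + 2)/(-3*k**2 + k + 1).
Factor: A=1; B=1; C=k**2 - k/3 - 1/3.
Need (1)·f(k+1) − (1)·f(k) = k**2 - k/3 - 1/3.
Degrees (0,0,2) ⇒ d ≤ 3.
Solve for f: f(k) = k**2*(k - 2)/3 (degree 3 ≤ 3).
Certificate R = B(k−1)f/C = k**2*(k - 2)/(3*k**2 - k - 1) gives s_k = k**2*(2 - k).
Verify: -3*k**2 + k + 1 matches t_k.

Yes. s_k = k**2*(2 - k).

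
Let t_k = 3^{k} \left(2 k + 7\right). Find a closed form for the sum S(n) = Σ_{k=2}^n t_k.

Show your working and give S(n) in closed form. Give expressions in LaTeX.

S(n) = 3 \cdot 3^{n} n + 9 \cdot 3^{n} - 36

r(k) = 3*(2*k + 9)/(2*k + 7) after simplifying.
A = 3, B = 1, C = k + 7/2.
Key eq: (3)·f(k+1) = (1)·f(k) + (k + 7/2).
deg f ≤ 1 (via 0,0,1).
Solve for f: f(k) = (k + 2)/2 (degree 1 ≤ 1).
Then R = B(k−1)f/C = (k + 2)/(2*k + 7), so s_k = R(k)·t_k = 3**k*(k + 2).
Check: Δs_k = 3**k*(2*k + 7). ✓
Evaluate: s_(n+1) = 3**(n + 1)*(n + 3); subtract s_(2) = 36 ⇒ S(n) = 3*3**n*n + 9*3**n - 36.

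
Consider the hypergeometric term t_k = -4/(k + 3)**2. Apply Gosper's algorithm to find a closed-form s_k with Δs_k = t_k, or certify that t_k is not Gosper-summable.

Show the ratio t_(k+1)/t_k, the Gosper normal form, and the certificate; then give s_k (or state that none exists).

t_(k+1)/t_k = (k + 3)**2/(k + 4)**2.
Gosper form: A/B · C(k+1)/C(k) with A=k**2 + 6*k + 9, B=k**2 + 8*k + 16, C=1.
Solve (k**2 + 6*k + 9)·f(k+1) − (k**2 + 6*k + 9)·f(k) = 1.
d = 0 from the (2,2,0) case.
Generic f = c0 gives residual -1; -1 = 0 cannot hold, so t_k is not Gosper-summable.

none — t_k is not Gosper-summable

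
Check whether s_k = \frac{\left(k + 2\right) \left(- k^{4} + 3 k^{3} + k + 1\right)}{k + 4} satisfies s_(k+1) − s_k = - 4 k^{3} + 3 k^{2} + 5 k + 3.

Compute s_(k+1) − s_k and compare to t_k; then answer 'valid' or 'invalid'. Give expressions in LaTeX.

Invalid: residual \frac{2 \left(3 k^{4} + 16 k^{3} - 17 k^{2} - 22 k - 11\right)}{k^{2} + 9 k + 20} ≠ 0.

s_(k+1) = (k + 3)*(k - (k + 1)**4 + 3*(k + 1)**3 + 2)/(k + 5)
s_(k+1) − s_k = (-4*k**5 - 27*k**4 - 16*k**3 + 74*k**2 + 83*k + 38)/(k**2 + 9*k + 20)
(s_(k+1) − s_k) − t_k = 2*(3*k**4 + 16*k**3 - 17*k**2 - 22*k - 11)/(k**2 + 9*k + 20)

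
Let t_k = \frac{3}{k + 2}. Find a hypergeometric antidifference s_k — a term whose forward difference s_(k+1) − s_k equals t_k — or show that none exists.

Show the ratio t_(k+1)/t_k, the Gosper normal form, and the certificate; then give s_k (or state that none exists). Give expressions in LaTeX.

r(k) = (k + 2)/(k + 3) after simplifying.
A = k + 2, B = k + 3, C = 1.
f must satisfy (k + 2)·f(k+1) − (k + 2)·f(k) = 1.
From deg A=1, deg B=1, deg C=0: d=0.
Generic f = c0 gives residual -1; -1 = 0 cannot hold, so t_k is not Gosper-summable.

none — t_k is not Gosper-summable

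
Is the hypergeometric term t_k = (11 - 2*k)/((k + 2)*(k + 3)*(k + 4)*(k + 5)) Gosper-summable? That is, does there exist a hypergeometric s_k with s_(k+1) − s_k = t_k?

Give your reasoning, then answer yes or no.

The ratio is (k + 2)*(2*k - 9)/((k + 6)*(2*k - 11)).
Normal form (A,B,C) = (k + 2, k + 6, k - 11/2).
Need (k + 2)·f(k+1) − (k + 5)·f(k) = k - 11/2.
From deg A=1, deg B=1, deg C=1: d=3.
Solve for f: f(k) = -k*(k**2 + 9*k + 34)/16 (degree 3 ≤ 3).
Certificate R = B(k−1)f/C = -k*(k + 5)*(k**2 + 9*k + 34)/(8*(2*k - 11)) gives s_k = k*(k**2 + 9*k + 34)/(8*(k + 2)*(k + 3)*(k + 4)).
s_(k+1) − s_k = (11 - 2*k)/(k**4 + 14*k**3 + 71*k**2 + 154*k + 120) = t_k.

Yes. s_k = k*(k**2 + 9*k + 34)/(8*(k + 2)*(k + 3)*(k + 4)).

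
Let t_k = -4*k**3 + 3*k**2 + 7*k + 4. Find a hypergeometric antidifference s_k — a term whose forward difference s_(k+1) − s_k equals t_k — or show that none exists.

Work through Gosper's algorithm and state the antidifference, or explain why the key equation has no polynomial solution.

Compute t_(k+1)/t_k: get (4*k**3 + 9*k**2 - k - 10)/(4*k**3 - 3*k**2 - 7*k - 4).
So A=1 and B=1, with C=k**3 - 3*k**2/4 - 7*k/4 - 1.
Need (1)·f(k+1) − (1)·f(k) = k**3 - 3*k**2/4 - 7*k/4 - 1.
From deg A=0, deg B=0, deg C=3: d=4.
Coefficient equations give f(k) = k*(k**3 - 3*k**2 - k - 1)/4.
R(k) = B(k−1)·f(k)/C(k) = k*(k**3 - 3*k**2 - k - 1)/(4*k**3 - 3*k**2 - 7*k - 4); s_k = R·t_k = k*(-k**3 + 3*k**2 + k + 1).
Verify: -4*k**3 + 3*k**2 + 7*k + 4 matches t_k.

s_k = k*(-k**3 + 3*k**2 + k + 1)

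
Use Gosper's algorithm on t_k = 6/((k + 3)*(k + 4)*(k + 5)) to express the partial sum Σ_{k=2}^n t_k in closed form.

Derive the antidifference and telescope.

r(k) = (k + 3)/(k + 6) after simplifying.
Gosper form: A/B · C(k+1)/C(k) with A=k + 3, B=k + 6, C=1.
f must satisfy (k + 3)·f(k+1) − (k + 5)·f(k) = 1.
Bound: deg f ≤ 2.
A polynomial solution: f(k) = k*(k + 7)/24.
Get s_k = R·t_k = k*(k + 7)/(4*(k + 3)*(k + 4)) with R(k) = B(k−1)f(k)/C(k) = k*(k + 5)*(k + 7)/24.
Δs = 6/(k**3 + 12*k**2 + 47*k + 60), as required.
Telescope: S(n) = s_(n+1) − s_(2) = (n**2 + 9*n + 8)/(4*(n**2 + 9*n + 20)) − (3/20) = (n**2 + 9*n - 10)/(10*(n**2 + 9*n + 20)).

S(n) = (n**2 + 9*n - 10)/(10*(n**2 + 9*n + 20))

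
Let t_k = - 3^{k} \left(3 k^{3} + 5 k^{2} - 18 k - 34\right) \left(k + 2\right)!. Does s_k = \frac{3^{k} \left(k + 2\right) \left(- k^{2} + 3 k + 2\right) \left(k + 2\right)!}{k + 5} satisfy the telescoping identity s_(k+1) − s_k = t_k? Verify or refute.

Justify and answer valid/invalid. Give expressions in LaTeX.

s_(k+1) = 3**(k + 1)*(k + 3)*(-k**2 + k + 4)*factorial(k + 3)/(k + 6)
s_(k+1) − s_k = -3**k*(3*k**5 + 29*k**4 + 67*k**3 - 100*k**2 - 551*k - 516)*factorial(k + 2)/((k + 5)*(k + 6))
(s_(k+1) − s_k) − t_k = 3**(k + 1)*(3*k**4 + 20*k**3 + 6*k**2 - 121*k - 168)*factorial(k + 2)/((k + 5)*(k + 6))

Invalid: residual \frac{3^{k + 1} \left(3 k^{4} + 20 k^{3} + 6 k^{2} - 121 k - 168\right) \left(k + 2\right)!}{\left(k + 5\right) \left(k + 6\right)} ≠ 0.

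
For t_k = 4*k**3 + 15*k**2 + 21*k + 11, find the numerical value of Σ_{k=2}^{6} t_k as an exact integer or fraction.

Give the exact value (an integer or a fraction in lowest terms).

Step 1: r(k) = (4*k**3 + 27*k**2 + 63*k + 51)/(4*k**3 + 15*k**2 + 21*k + 11).
Take A(k)=1, B(k)=1, C(k)=k**3 + 15*k**2/4 + 21*k/4 + 11/4.
Solve (1)·f(k+1) − (1)·f(k) = k**3 + 15*k**2/4 + 21*k/4 + 11/4.
Bound: deg f ≤ 4.
Solving with deg f ≤ 4: f(k) = k*(k**3 + 3*k**2 + 4*k + 3)/4.
Then R = B(k−1)f/C = k*(k**3 + 3*k**2 + 4*k + 3)/(4*k**3 + 15*k**2 + 21*k + 11), so s_k = R(k)·t_k = k*(k**3 + 3*k**2 + 4*k + 3).
Δs = 4*k**3 + 15*k**2 + 21*k + 11, as required.
Sum = s_(7) − s_(2); s_(7) = 3647, s_(2) = 62 ⇒ 3585.

Σ = 3585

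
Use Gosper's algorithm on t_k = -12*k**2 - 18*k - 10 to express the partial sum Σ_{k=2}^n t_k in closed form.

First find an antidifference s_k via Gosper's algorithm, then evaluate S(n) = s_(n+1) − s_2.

Step 1: r(k) = (6*k**2 + 21*k + 20)/(6*k**2 + 9*k + 5).
A = 1, B = 1, C = k**2 + 3*k/2 + 5/6.
f must satisfy (1)·f(k+1) − (1)·f(k) = k**2 + 3*k/2 + 5/6.
deg f ≤ 3 (via 0,0,2).
A polynomial solution: f(k) = k*(4*k**2 + 3*k + 3)/12.
Then R = B(k−1)f/C = k*(4*k**2 + 3*k + 3)/(2*(6*k**2 + 9*k + 5)), so s_k = R(k)·t_k = k*(-4*k**2 - 3*k - 3).
s_(k+1) − s_k = -12*k**2 - 18*k - 10 = t_k.
Telescope: S(n) = s_(n+1) − s_(2) = -4*n**3 - 15*n**2 - 21*n - 10 − (-50) = -4*n**3 - 15*n**2 - 21*n + 40.

S(n) = -4*n**3 - 15*n**2 - 21*n + 40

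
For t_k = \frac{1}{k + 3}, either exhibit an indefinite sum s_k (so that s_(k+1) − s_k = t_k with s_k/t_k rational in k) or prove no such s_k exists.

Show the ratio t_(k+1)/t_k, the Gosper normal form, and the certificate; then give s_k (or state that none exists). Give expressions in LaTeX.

Step 1: r(k) = (k + 3)/(k + 4).
So A=k + 3 and B=k + 4, with C=1.
Need (k + 3)·f(k+1) − (k + 3)·f(k) = 1.
Bound: deg f ≤ 0.
Generic f = c0 gives residual -1; -1 = 0 cannot hold, so t_k is not Gosper-summable.

not Gosper-summable; s_k does not exist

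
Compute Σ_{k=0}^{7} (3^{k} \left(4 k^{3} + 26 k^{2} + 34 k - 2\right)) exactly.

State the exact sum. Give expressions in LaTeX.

Σ = 8161888

Step 1: r(k) = 3*(2*k**3 + 19*k**2 + 49*k + 31)/(2*k**3 + 13*k**2 + 17*k - 1).
A = 3, B = 1, C = k**3 + 13*k**2/2 + 17*k/2 - 1/2.
Solve (3)·f(k+1) − (1)·f(k) = k**3 + 13*k**2/2 + 17*k/2 - 1/2.
Bound: deg f ≤ 3.
Coefficient equations give f(k) = (k**3 + 2*k**2 - 2*k - 2)/2.
Certificate R = B(k−1)f/C = (k**3 + 2*k**2 - 2*k - 2)/(2*k**3 + 13*k**2 + 17*k - 1) gives s_k = 2*3**k*(k**3 + 2*k**2 - 2*k - 2).
s_(k+1) − s_k = 3**k*(4*k**3 + 26*k**2 + 34*k - 2) = t_k.
Σ_(k=0)^(7) t_k = s_(8) − s_(0) = 8161884 − (-4) = 8161888.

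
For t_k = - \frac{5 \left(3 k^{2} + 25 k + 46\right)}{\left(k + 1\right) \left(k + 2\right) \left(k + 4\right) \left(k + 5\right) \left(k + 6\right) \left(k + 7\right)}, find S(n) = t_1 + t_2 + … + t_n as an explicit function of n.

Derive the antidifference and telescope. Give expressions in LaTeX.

S(n) = \frac{n \left(- n^{2} - 14 n - 59\right)}{14 \left(n^{3} + 14 n^{2} + 59 n + 70\right)}

The ratio is (k + 1)*(k + 4)*(25*k + 3*(k + 1)**2 + 71)/((k + 3)*(k + 8)*(3*k**2 + 25*k + 46)).
Factor: A=k + 1; B=k + 8; C=k**3 + 34*k**2/3 + 121*k/3 + 46.
Set up (k + 1)·f(k+1) − (k + 7)·f(k) − (k**3 + 34*k**2/3 + 121*k/3 + 46) = 0.
Bound: deg f ≤ 6.
Match coefficients ⇒ f(k) = k*(k + 2)*(k + 3)*(k + 5)*(k**2 + 11*k + 34)/72.
So s_k = (B(k−1)f/C)·t_k = (k*(k + 2)*(k + 5)*(k + 7)*(k**2 + 11*k + 34)/(24*(3*k**2 + 25*k + 46)))·t_k = 5*k*(-k**2 - 11*k - 34)/(24*(k**3 + 11*k**2 + 34*k + 24)).
Δs = 5*(-3*k**2 - 25*k - 46)/(k**6 + 25*k**5 + 247*k**4 + 1219*k**3 + 3112*k**2 + 3796*k + 1680), as required.
Telescope: S(n) = s_(n+1) − s_(1) = 5*(-n**3 - 14*n**2 - 59*n - 46)/(24*(n**3 + 14*n**2 + 59*n + 70)) − (-23/168) = n*(-n**2 - 14*n - 59)/(14*(n**3 + 14*n**2 + 59*n + 70)).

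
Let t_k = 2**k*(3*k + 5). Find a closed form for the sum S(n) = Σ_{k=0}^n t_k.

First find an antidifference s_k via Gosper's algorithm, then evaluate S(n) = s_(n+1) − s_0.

S(n) = 6*2**n*n + 4*2**n + 1

The ratio is 2*(3*k + 8)/(3*k + 5).
A = 2, B = 1, C = k + 5/3.
Key eq: (2)·f(k+1) = (1)·f(k) + (k + 5/3).
d = 1 from the (0,0,1) case.
Match coefficients ⇒ f(k) = (3*k - 1)/3.
Certificate R = B(k−1)f/C = (3*k - 1)/(3*k + 5) gives s_k = 2**k*(3*k - 1).
Δs = 2**k*(3*k + 5), as required.
Telescope: S(n) = s_(n+1) − s_(0) = 2**(n + 1)*(3*n + 2) − (-1) = 6*2**n*n + 4*2**n + 1.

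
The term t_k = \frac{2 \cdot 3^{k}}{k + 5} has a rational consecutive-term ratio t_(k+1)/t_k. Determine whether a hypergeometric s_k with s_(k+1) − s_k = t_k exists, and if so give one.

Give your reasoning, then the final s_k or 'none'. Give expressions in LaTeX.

none (Gosper's algorithm certifies no s_k)

Step 1: r(k) = 3*(k + 5)/(k + 6).
So A=3*k + 15 and B=k + 6, with C=1.
Set up (3*k + 15)·f(k+1) − (k + 5)·f(k) − (1) = 0.
deg f ≤ -1 (via 1,1,0).
deg f ≤ -1 is impossible — no certificate.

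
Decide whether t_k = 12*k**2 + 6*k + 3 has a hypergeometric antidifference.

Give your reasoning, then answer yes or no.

t_(k+1)/t_k = (4*k**2 + 10*k + 7)/(4*k**2 + 2*k + 1).
So A=1 and B=1, with C=k**2 + k/2 + 1/4.
f must satisfy (1)·f(k+1) − (1)·f(k) = k**2 + k/2 + 1/4.
Bound: deg f ≤ 3.
Solving with deg f ≤ 3: f(k) = k*(4*k**2 - 3*k + 2)/12.
Certificate R = B(k−1)f/C = k*(4*k**2 - 3*k + 2)/(3*(4*k**2 + 2*k + 1)) gives s_k = k*(4*k**2 - 3*k + 2).
Verify: 12*k**2 + 6*k + 3 matches t_k.

Yes. s_k = k*(4*k**2 - 3*k + 2).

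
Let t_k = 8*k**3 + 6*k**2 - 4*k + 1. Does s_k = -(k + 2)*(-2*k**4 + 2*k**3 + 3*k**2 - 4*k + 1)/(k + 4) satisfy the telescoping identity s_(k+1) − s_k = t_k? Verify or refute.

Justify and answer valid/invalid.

Invalid: residual 2*(-6*k**4 - 40*k**3 - 23*k**2 + 19*k - 5)/(k**2 + 9*k + 20) ≠ 0.

s_(k+1) = k**2*(2*k**3 + 12*k**2 + 21*k + 9)/(k + 5)
s_(k+1) − s_k = (8*k**5 + 66*k**4 + 130*k**3 + 39*k**2 - 33*k + 10)/(k**2 + 9*k + 20)
(s_(k+1) − s_k) − t_k = 2*(-6*k**4 - 40*k**3 - 23*k**2 + 19*k - 5)/(k**2 + 9*k + 20)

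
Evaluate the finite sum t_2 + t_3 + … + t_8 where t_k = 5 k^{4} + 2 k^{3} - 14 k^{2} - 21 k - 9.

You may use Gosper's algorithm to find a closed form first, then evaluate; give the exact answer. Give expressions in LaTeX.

Σ = 42805

The ratio is (5*k**4 + 22*k**3 + 22*k**2 - 23*k - 37)/(5*k**4 + 2*k**3 - 14*k**2 - 21*k - 9).
Take A(k)=1, B(k)=1, C(k)=k**4 + 2*k**3/5 - 14*k**2/5 - 21*k/5 - 9/5.
Solve (1)·f(k+1) − (1)·f(k) = k**4 + 2*k**3/5 - 14*k**2/5 - 21*k/5 - 9/5.
Bound: deg f ≤ 5.
Solve for f: f(k) = k*(k**4 - 2*k**3 - 4*k**2 - 3*k - 1)/5 (degree 5 ≤ 5).
Certificate R = B(k−1)f/C = k*(k**4 - 2*k**3 - 4*k**2 - 3*k - 1)/(5*k**4 + 2*k**3 - 14*k**2 - 21*k - 9) gives s_k = k*(k**4 - 2*k**3 - 4*k**2 - 3*k - 1).
Verify: 5*k**4 + 2*k**3 - 14*k**2 - 21*k - 9 matches t_k.
Σ_(k=2)^(8) t_k = s_(9) − s_(2) = 42759 − (-46) = 42805.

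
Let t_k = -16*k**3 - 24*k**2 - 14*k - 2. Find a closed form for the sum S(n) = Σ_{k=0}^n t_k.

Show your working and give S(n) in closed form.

S(n) = -4*n**4 - 16*n**3 - 23*n**2 - 13*n - 2

Compute t_(k+1)/t_k: get (8*k**3 + 36*k**2 + 55*k + 28)/(8*k**3 + 12*k**2 + 7*k + 1).
Take A(k)=1, B(k)=1, C(k)=k**3 + 3*k**2/2 + 7*k/8 + 1/8.
Solve (1)·f(k+1) − (1)·f(k) = k**3 + 3*k**2/2 + 7*k/8 + 1/8.
d = 4 from the (0,0,3) case.
A polynomial solution: f(k) = k*(4*k**3 - k - 1)/16.
Certificate R = B(k−1)f/C = k*(4*k**3 - k - 1)/(2*(8*k**3 + 12*k**2 + 7*k + 1)) gives s_k = k*(-4*k**3 + k + 1).
Verify: -16*k**3 - 24*k**2 - 14*k - 2 matches t_k.
s_(n+1) = -4*n**4 - 16*n**3 - 23*n**2 - 13*n - 2 and s_(0) = 0, so S(n) = -4*n**4 - 16*n**3 - 23*n**2 - 13*n - 2.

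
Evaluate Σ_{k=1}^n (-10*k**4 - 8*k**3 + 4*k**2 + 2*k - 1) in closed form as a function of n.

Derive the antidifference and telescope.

The ratio is (10*k**4 + 48*k**3 + 80*k**2 + 54*k + 13)/(10*k**4 + 8*k**3 - 4*k**2 - 2*k + 1).
A = 1, B = 1, C = k**4 + 4*k**3/5 - 2*k**2/5 - k/5 + 1/10.
Solve (1)·f(k+1) − (1)·f(k) = k**4 + 4*k**3/5 - 2*k**2/5 - k/5 + 1/10.
Degrees (0,0,4) ⇒ d ≤ 5.
Solving with deg f ≤ 5: f(k) = k*(2*k**4 - 3*k**3 - 2*k**2 + 3*k + 1)/10.
Get s_k = R·t_k = k*(-2*k**4 + 3*k**3 + 2*k**2 - 3*k - 1) with R(k) = B(k−1)f(k)/C(k) = k*(2*k**4 - 3*k**3 - 2*k**2 + 3*k + 1)/(10*k**4 + 8*k**3 - 4*k**2 - 2*k + 1).
Verify: -10*k**4 - 8*k**3 + 4*k**2 + 2*k - 1 matches t_k.
Telescope: S(n) = s_(n+1) − s_(1) = -2*n**5 - 7*n**4 - 6*n**3 + n**2 + n - 1 − (-1) = n*(-2*n**4 - 7*n**3 - 6*n**2 + n + 1).

S(n) = n*(-2*n**4 - 7*n**3 - 6*n**2 + n + 1)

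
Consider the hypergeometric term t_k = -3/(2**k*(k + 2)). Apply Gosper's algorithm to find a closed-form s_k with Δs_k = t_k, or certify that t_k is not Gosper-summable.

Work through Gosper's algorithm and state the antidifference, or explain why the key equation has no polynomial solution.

not Gosper-summable; s_k does not exist

Step 1: r(k) = (k + 2)/(2*(k + 3)).
A = k/2 + 1, B = k + 3, C = 1.
f must satisfy (k/2 + 1)·f(k+1) − (k + 2)·f(k) = 1.
Degrees (1,1,0) ⇒ d ≤ -1.
d = -1 < 0 ⇒ no nonzero polynomial f; not summable.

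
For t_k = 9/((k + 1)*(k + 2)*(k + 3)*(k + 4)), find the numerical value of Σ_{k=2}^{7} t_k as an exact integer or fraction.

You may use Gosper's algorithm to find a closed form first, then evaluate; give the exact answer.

Σ = 31/660

The ratio is (k + 1)/(k + 5).
Normal form (A,B,C) = (k + 1, k + 5, 1).
Key eq: (k + 1)·f(k+1) = (k + 4)·f(k) + (1).
From deg A=1, deg B=1, deg C=0: d=3.
Coefficient equations give f(k) = k*(k**2 + 6*k + 11)/18.
Then R = B(k−1)f/C = k*(k + 4)*(k**2 + 6*k + 11)/18, so s_k = R(k)·t_k = k*(k**2 + 6*k + 11)/(2*(k + 1)*(k + 2)*(k + 3)).
Check: Δs_k = 9/(k**4 + 10*k**3 + 35*k**2 + 50*k + 24). ✓
Sum = s_(8) − s_(2); s_(8) = 82/165, s_(2) = 9/20 ⇒ 31/660.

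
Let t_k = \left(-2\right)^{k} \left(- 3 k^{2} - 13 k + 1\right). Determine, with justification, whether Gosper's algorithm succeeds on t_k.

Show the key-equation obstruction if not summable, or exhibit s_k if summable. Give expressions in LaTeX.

Yes. s_k = \left(-2\right)^{k} \left(k^{2} + 3 k - 3\right).

t_(k+1)/t_k = 2*(-3*k**2 - 19*k - 15)/(3*k**2 + 13*k - 1).
Take A(k)=-2, B(k)=1, C(k)=k**2 + 13*k/3 - 1/3.
Solve (-2)·f(k+1) − (1)·f(k) = k**2 + 13*k/3 - 1/3.
Bound: deg f ≤ 2.
Coefficient equations give f(k) = -(k**2 + 3*k - 3)/3.
R(k) = B(k−1)·f(k)/C(k) = -(k**2 + 3*k - 3)/(3*k**2 + 13*k - 1); s_k = R·t_k = (-2)**k*(k**2 + 3*k - 3).
Check: Δs_k = (-2)**k*(-3*k**2 - 13*k + 1). ✓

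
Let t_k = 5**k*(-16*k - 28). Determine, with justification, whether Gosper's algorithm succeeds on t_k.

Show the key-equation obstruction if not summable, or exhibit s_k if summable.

t_(k+1)/t_k = 5*(4*k + 11)/(4*k + 7).
Gosper form: A/B · C(k+1)/C(k) with A=5, B=1, C=k + 7/4.
Key eq: (5)·f(k+1) = (1)·f(k) + (k + 7/4).
deg f ≤ 1 (via 0,0,1).
Solving with deg f ≤ 1: f(k) = (2*k + 1)/8.
Then R = B(k−1)f/C = (2*k + 1)/(2*(4*k + 7)), so s_k = R(k)·t_k = 5**k*(-4*k - 2).
Verify: 5**k*(-16*k - 28) matches t_k.

Yes. s_k = 5**k*(-4*k - 2).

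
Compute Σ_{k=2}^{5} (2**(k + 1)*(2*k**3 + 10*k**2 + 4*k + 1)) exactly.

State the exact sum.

Σ = 46136

The ratio is 2*(2*k**3 + 16*k**2 + 30*k + 17)/(2*k**3 + 10*k**2 + 4*k + 1).
A = 2, B = 1, C = k**3 + 5*k**2 + 2*k + 1/2.
Solve (2)·f(k+1) − (1)·f(k) = k**3 + 5*k**2 + 2*k + 1/2.
d = 3 from the (0,0,3) case.
A polynomial solution: f(k) = (2*k**3 - 2*k**2 + 1)/2.
R(k) = B(k−1)·f(k)/C(k) = (2*k**3 - 2*k**2 + 1)/(2*k**3 + 10*k**2 + 4*k + 1); s_k = R·t_k = 2**(k + 1)*(2*k**3 - 2*k**2 + 1).
s_(k+1) − s_k = 2**(k + 1)*(2*k**3 + 10*k**2 + 4*k + 1) = t_k.
Telescoping: Σ = s_(6) − s_(2) = 46208 − (72) = 46136.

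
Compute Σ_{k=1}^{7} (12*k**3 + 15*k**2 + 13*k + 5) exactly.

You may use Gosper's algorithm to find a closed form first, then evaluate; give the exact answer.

The ratio is (12*k**3 + 51*k**2 + 79*k + 45)/(12*k**3 + 15*k**2 + 13*k + 5).
Normal form (A,B,C) = (1, 1, k**3 + 5*k**2/4 + 13*k/12 + 5/12).
Set up (1)·f(k+1) − (1)·f(k) − (k**3 + 5*k**2/4 + 13*k/12 + 5/12) = 0.
From deg A=0, deg B=0, deg C=3: d=4.
Solving with deg f ≤ 4: f(k) = k*(3*k**3 - k**2 + 2*k + 1)/12.
Get s_k = R·t_k = k*(3*k**3 - k**2 + 2*k + 1) with R(k) = B(k−1)f(k)/C(k) = k*(3*k**3 - k**2 + 2*k + 1)/(12*k**3 + 15*k**2 + 13*k + 5).
Δs = 12*k**3 + 15*k**2 + 13*k + 5, as required.
Σ_(k=1)^(7) t_k = s_(8) − s_(1) = 11912 − (5) = 11907.

Σ = 11907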